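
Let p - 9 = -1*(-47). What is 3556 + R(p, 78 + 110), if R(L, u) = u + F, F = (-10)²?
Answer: 3844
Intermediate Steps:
p = 56 (p = 9 - 1*(-47) = 9 + 47 = 56)
F = 100
R(L, u) = 100 + u (R(L, u) = u + 100 = 100 + u)
3556 + R(p, 78 + 110) = 3556 + (100 + (78 + 110)) = 3556 + (100 + 188) = 3556 + 288 = 3844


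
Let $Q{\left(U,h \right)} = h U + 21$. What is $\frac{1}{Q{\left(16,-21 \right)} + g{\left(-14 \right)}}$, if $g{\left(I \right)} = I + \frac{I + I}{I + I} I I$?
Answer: $- \frac{1}{133} \approx -0.0075188$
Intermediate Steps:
$g{\left(I \right)} = I + I^{2}$ ($g{\left(I \right)} = I + \frac{2 I}{2 I} I I = I + 2 I \frac{1}{2 I} I I = I + 1 I I = I + I I = I + I^{2}$)
$Q{\left(U,h \right)} = 21 + U h$ ($Q{\left(U,h \right)} = U h + 21 = 21 + U h$)
$\frac{1}{Q{\left(16,-21 \right)} + g{\left(-14 \right)}} = \frac{1}{\left(21 + 16 \left(-21\right)\right) - 14 \left(1 - 14\right)} = \frac{1}{\left(21 - 336\right) - -182} = \frac{1}{-315 + 182} = \frac{1}{-133} = - \frac{1}{133}$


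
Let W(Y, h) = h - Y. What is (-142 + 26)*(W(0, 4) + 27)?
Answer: -3596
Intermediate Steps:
(-142 + 26)*(W(0, 4) + 27) = (-142 + 26)*((4 - 1*0) + 27) = -116*((4 + 0) + 27) = -116*(4 + 27) = -116*31 = -3596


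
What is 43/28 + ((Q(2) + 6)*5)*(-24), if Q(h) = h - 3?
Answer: -16757/28 ≈ -598.46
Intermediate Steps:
Q(h) = -3 + h
43/28 + ((Q(2) + 6)*5)*(-24) = 43/28 + (((-3 + 2) + 6)*5)*(-24) = 43*(1/28) + ((-1 + 6)*5)*(-24) = 43/28 + (5*5)*(-24) = 43/28 + 25*(-24) = 43/28 - 600 = -16757/28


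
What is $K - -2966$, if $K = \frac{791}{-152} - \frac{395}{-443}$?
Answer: $\frac{199428203}{67336} \approx 2961.7$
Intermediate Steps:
$K = - \frac{290373}{67336}$ ($K = 791 \left(- \frac{1}{152}\right) - - \frac{395}{443} = - \frac{791}{152} + \frac{395}{443} = - \frac{290373}{67336} \approx -4.3123$)
$K - -2966 = - \frac{290373}{67336} - -2966 = - \frac{290373}{67336} + 2966 = \frac{199428203}{67336}$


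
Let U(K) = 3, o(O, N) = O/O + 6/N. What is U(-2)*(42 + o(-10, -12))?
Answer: 255/2 ≈ 127.50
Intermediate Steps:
o(O, N) = 1 + 6/N
U(-2)*(42 + o(-10, -12)) = 3*(42 + (6 - 12)/(-12)) = 3*(42 - 1/12*(-6)) = 3*(42 + ½) = 3*(85/2) = 255/2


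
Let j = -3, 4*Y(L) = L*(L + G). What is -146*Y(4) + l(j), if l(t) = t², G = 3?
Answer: -1013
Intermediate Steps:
Y(L) = L*(3 + L)/4 (Y(L) = (L*(L + 3))/4 = (L*(3 + L))/4 = L*(3 + L)/4)
-146*Y(4) + l(j) = -73*4*(3 + 4)/2 + (-3)² = -73*4*7/2 + 9 = -146*7 + 9 = -1022 + 9 = -1013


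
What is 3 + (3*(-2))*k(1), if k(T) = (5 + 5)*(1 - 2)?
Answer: 63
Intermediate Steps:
k(T) = -10 (k(T) = 10*(-1) = -10)
3 + (3*(-2))*k(1) = 3 + (3*(-2))*(-10) = 3 - 6*(-10) = 3 + 60 = 63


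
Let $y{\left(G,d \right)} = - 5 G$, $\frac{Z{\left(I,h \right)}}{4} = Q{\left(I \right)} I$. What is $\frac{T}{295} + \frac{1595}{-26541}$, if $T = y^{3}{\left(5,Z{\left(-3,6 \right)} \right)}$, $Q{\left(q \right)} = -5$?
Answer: $- \frac{83034730}{1565919} \approx -53.026$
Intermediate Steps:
$Z{\left(I,h \right)} = - 20 I$ ($Z{\left(I,h \right)} = 4 \left(- 5 I\right) = - 20 I$)
$T = -15625$ ($T = \left(\left(-5\right) 5\right)^{3} = \left(-25\right)^{3} = -15625$)
$\frac{T}{295} + \frac{1595}{-26541} = - \frac{15625}{295} + \frac{1595}{-26541} = \left(-15625\right) \frac{1}{295} + 1595 \left(- \frac{1}{26541}\right) = - \frac{3125}{59} - \frac{1595}{26541} = - \frac{83034730}{1565919}$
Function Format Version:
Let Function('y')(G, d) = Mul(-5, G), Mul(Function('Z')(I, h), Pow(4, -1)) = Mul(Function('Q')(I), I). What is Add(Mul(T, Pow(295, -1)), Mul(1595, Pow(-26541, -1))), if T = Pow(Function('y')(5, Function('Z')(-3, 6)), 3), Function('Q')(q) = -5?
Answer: Rational(-83034730, 1565919) ≈ -53.026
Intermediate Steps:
Function('Z')(I, h) = Mul(-20, I) (Function('Z')(I, h) = Mul(4, Mul(-5, I)) = Mul(-20, I))
T = -15625 (T = Pow(Mul(-5, 5), 3) = Pow(-25, 3) = -15625)
Add(Mul(T, Pow(295, -1)), Mul(1595, Pow(-26541, -1))) = Add(Mul(-15625, Pow(295, -1)), Mul(1595, Pow(-26541, -1))) = Add(Mul(-15625, Rational(1, 295)), Mul(1595, Rational(-1, 26541))) = Add(Rational(-3125, 59), Rational(-1595, 26541)) = Rational(-83034730, 1565919)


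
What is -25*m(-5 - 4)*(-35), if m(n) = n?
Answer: -7875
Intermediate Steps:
-25*m(-5 - 4)*(-35) = -25*(-5 - 4)*(-35) = -25*(-9)*(-35) = 225*(-35) = -7875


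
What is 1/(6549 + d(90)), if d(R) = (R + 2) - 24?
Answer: 1/6617 ≈ 0.00015113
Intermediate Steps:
d(R) = -22 + R (d(R) = (2 + R) - 24 = -22 + R)
1/(6549 + d(90)) = 1/(6549 + (-22 + 90)) = 1/(6549 + 68) = 1/6617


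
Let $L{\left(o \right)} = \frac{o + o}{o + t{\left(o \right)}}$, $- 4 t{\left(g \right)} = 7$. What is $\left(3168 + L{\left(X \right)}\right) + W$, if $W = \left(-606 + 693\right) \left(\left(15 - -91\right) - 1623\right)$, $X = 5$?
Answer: $- \frac{1674503}{13} \approx -1.2881 \cdot 10^{5}$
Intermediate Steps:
$t{\left(g \right)} = - \frac{7}{4}$ ($t{\left(g \right)} = \left(- \frac{1}{4}\right) 7 = - \frac{7}{4}$)
$L{\left(o \right)} = \frac{2 o}{- \frac{7}{4} + o}$ ($L{\left(o \right)} = \frac{o + o}{o - \frac{7}{4}} = \frac{2 o}{- \frac{7}{4} + o}$)
$W = -131979$ ($W = 87 \left(\left(15 + 91\right) - 1623\right) = 87 \left(106 - 1623\right) = 87 \left(-1517\right) = -131979$)
$\left(3168 + L{\left(X \right)}\right) + W = \left(3168 + 8 \cdot 5 \frac{1}{-7 + 4 \cdot 5}\right) - 131979 = \left(3168 + 8 \cdot 5 \frac{1}{-7 + 20}\right) - 131979 = \left(3168 + 8 \cdot 5 \cdot \frac{1}{13}\right) - 131979 = \left(3168 + \frac{40}{13}\right) - 131979 = \frac{41224}{13} - 131979 = - \frac{1674503}{13}$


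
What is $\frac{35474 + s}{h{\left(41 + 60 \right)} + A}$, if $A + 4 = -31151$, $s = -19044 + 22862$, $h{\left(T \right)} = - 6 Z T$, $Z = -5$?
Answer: $- \frac{39292}{28125} \approx -1.397$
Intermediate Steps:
$h{\left(T \right)} = 30 T$ ($h{\left(T \right)} = \left(-6\right) \left(-5\right) T = 30 T$)
$s = 3818$
$A = -31155$ ($A = -4 - 31151 = -31155$)
$\frac{35474 + s}{h{\left(41 + 60 \right)} + A} = \frac{35474 + 3818}{30 \left(41 + 60\right) - 31155} = \frac{39292}{30 \cdot 101 - 31155} = \frac{39292}{3030 - 31155} = \frac{39292}{-28125} = 39292 \left(- \frac{1}{28125}\right) = - \frac{39292}{28125}$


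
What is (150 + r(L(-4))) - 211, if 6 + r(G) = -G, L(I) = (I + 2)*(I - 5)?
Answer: -85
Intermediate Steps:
L(I) = (-5 + I)*(2 + I) (L(I) = (2 + I)*(-5 + I) = (-5 + I)*(2 + I))
r(G) = -6 - G
(150 + r(L(-4))) - 211 = (150 + (-6 - (-10 + (-4)² - 3*(-4)))) - 211 = (150 + (-6 - (-10 + 16 + 12))) - 211 = (150 + (-6 - 1*18)) - 211 = (150 + (-6 - 18)) - 211 = (150 - 24) - 211 = 126 - 211 = -85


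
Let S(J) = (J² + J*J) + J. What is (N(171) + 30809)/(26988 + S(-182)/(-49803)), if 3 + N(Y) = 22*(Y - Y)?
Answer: 19669631/17230991 ≈ 1.1415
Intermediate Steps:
S(J) = J + 2*J² (S(J) = (J² + J²) + J = 2*J² + J = J + 2*J²)
N(Y) = -3 (N(Y) = -3 + 22*(Y - Y) = -3 + 22*0 = -3 + 0 = -3)
(N(171) + 30809)/(26988 + S(-182)/(-49803)) = (-3 + 30809)/(26988 - 182*(1 + 2*(-182))/(-49803)) = 30806/(26988 - 182*(1 - 364)*(-1/49803)) = 30806/(26988 - 182*(-363)*(-1/49803)) = 30806/(26988 + 66066*(-1/49803)) = 30806/(26988 - 1694/1277) = 30806/(34461982/1277) = 30806*(1277/34461982) = 19669631/17230991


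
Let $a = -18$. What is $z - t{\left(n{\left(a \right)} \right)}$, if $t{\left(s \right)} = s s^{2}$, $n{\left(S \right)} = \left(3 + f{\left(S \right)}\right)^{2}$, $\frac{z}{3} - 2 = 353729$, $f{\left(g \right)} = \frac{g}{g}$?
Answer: $1057097$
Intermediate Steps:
$f{\left(g \right)} = 1$
$z = 1061193$ ($z = 6 + 3 \cdot 353729 = 6 + 1061187 = 1061193$)
$n{\left(S \right)} = 16$ ($n{\left(S \right)} = \left(3 + 1\right)^{2} = 4^{2} = 16$)
$t{\left(s \right)} = s^{3}$
$z - t{\left(n{\left(a \right)} \right)} = 1061193 - 16^{3} = 1061193 - 4096 = 1057097$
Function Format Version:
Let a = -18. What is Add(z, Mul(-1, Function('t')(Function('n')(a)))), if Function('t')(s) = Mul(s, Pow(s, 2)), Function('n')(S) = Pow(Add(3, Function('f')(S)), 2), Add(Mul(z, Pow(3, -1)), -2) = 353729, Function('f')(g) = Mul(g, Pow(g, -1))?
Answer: 1057097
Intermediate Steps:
Function('f')(g) = 1
z = 1061193 (z = Add(6, Mul(3, 353729)) = Add(6, 1061187) = 1061193)
Function('n')(S) = 16 (Function('n')(S) = Pow(Add(3, 1), 2) = Pow(4, 2) = 16)
Function('t')(s) = Pow(s, 3)
Add(z, Mul(-1, Function('t')(Function('n')(a)))) = Add(1061193, Mul(-1, Pow(16, 3))) = Add(1061193, Mul(-1, 4096)) = Add(1061193, -4096) = 1057097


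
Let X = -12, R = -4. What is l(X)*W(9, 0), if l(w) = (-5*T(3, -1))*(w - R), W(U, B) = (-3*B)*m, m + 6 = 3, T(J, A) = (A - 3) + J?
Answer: 0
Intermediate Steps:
T(J, A) = -3 + A + J (T(J, A) = (-3 + A) + J = -3 + A + J)
m = -3 (m = -6 + 3 = -3)
W(U, B) = 9*B (W(U, B) = -3*B*(-3) = 9*B)
l(w) = 20 + 5*w (l(w) = (-5*(-3 - 1 + 3))*(w - 1*(-4)) = (-5*(-1))*(w + 4) = 5*(4 + w) = 20 + 5*w)
l(X)*W(9, 0) = (20 + 5*(-12))*(9*0) = (20 - 60)*0 = -40*0 = 0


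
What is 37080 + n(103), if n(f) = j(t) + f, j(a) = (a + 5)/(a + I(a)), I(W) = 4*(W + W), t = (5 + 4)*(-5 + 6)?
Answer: 3011837/81 ≈ 37183.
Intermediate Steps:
t = 9 (t = 9*1 = 9)
I(W) = 8*W (I(W) = 4*(2*W) = 8*W)
j(a) = (5 + a)/(9*a) (j(a) = (a + 5)/(a + 8*a) = (5 + a)/((9*a)) = (5 + a)*(1/(9*a)) = (5 + a)/(9*a))
n(f) = 14/81 + f (n(f) = (⅑)*(5 + 9)/9 + f = (⅑)*(⅑)*14 + f = 14/81 + f)
37080 + n(103) = 37080 + (14/81 + 103) = 37080 + 8357/81 = 3011837/81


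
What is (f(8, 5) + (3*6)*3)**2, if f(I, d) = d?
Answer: 3481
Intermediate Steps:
(f(8, 5) + (3*6)*3)**2 = (5 + (3*6)*3)**2 = (5 + 18*3)**2 = (5 + 54)**2 = 59**2 = 3481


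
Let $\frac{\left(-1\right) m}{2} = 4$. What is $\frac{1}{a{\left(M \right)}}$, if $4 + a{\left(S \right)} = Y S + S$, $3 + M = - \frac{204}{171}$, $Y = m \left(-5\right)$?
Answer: $- \frac{57}{10027} \approx -0.0056847$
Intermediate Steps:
$m = -8$ ($m = \left(-2\right) 4 = -8$)
$Y = 40$ ($Y = \left(-8\right) \left(-5\right) = 40$)
$M = - \frac{239}{57}$ ($M = -3 - \frac{204}{171} = -3 - \frac{68}{57} = - \frac{239}{57} \approx -4.193$)
$a{\left(S \right)} = -4 + 41 S$ ($a{\left(S \right)} = -4 + \left(40 S + S\right) = -4 + 41 S$)
$\frac{1}{a{\left(M \right)}} = \frac{1}{-4 + 41 \left(- \frac{239}{57}\right)} = \frac{1}{-4 - \frac{9799}{57}} = \frac{1}{- \frac{10027}{57}} = - \frac{57}{10027}$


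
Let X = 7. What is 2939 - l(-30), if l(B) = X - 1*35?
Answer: 2967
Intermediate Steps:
l(B) = -28 (l(B) = 7 - 1*35 = 7 - 35 = -28)
2939 - l(-30) = 2939 - 1*(-28) = 2939 + 28 = 2967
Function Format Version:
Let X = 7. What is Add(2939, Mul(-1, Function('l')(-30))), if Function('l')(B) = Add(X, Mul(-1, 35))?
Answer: 2967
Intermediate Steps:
Function('l')(B) = -28 (Function('l')(B) = Add(7, Mul(-1, 35)) = Add(7, -35) = -28)
Add(2939, Mul(-1, Function('l')(-30))) = Add(2939, Mul(-1, -28)) = Add(2939, 28) = 2967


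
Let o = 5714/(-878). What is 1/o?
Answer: -439/2857 ≈ -0.15366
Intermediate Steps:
o = -2857/439 (o = 5714*(-1/878) = -2857/439 ≈ -6.5080)
1/o = 1/(-2857/439) = -439/2857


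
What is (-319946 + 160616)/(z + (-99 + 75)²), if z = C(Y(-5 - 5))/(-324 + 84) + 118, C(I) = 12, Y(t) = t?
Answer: -3186600/13879 ≈ -229.60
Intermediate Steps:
z = 2359/20 (z = 12/(-324 + 84) + 118 = 12/(-240) + 118 = -1/240*12 + 118 = -1/20 + 118 = 2359/20 ≈ 117.95)
(-319946 + 160616)/(z + (-99 + 75)²) = (-319946 + 160616)/(2359/20 + (-99 + 75)²) = -159330/(2359/20 + (-24)²) = -159330/(2359/20 + 576) = -159330/13879/20 = -159330*20/13879 = -3186600/13879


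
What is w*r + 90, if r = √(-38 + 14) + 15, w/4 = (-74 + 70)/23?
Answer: 1830/23 - 32*I*√6/23 ≈ 79.565 - 3.408*I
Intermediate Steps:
w = -16/23 (w = 4*((-74 + 70)/23) = 4*(-4*1/23) = 4*(-4/23) = -16/23 ≈ -0.69565)
r = 15 + 2*I*√6 (r = √(-24) + 15 = 2*I*√6 + 15 = 15 + 2*I*√6 ≈ 15.0 + 4.899*I)
w*r + 90 = -16*(15 + 2*I*√6)/23 + 90 = (-240/23 - 32*I*√6/23) + 90 = 1830/23 - 32*I*√6/23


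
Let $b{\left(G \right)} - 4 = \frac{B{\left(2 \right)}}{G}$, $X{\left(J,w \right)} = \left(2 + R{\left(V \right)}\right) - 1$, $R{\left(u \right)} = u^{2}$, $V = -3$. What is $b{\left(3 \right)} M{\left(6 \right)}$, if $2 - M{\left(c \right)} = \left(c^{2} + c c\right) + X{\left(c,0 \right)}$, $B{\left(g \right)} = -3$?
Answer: $-240$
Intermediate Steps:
$X{\left(J,w \right)} = 10$ ($X{\left(J,w \right)} = \left(2 + \left(-3\right)^{2}\right) - 1 = \left(2 + 9\right) - 1 = 11 - 1 = 10$)
$M{\left(c \right)} = -8 - 2 c^{2}$ ($M{\left(c \right)} = 2 - \left(\left(c^{2} + c c\right) + 10\right) = 2 - \left(\left(c^{2} + c^{2}\right) + 10\right) = 2 - \left(2 c^{2} + 10\right) = 2 - \left(10 + 2 c^{2}\right) = -8 - 2 c^{2}$)
$b{\left(G \right)} = 4 - \frac{3}{G}$
$b{\left(3 \right)} M{\left(6 \right)} = \left(4 - \frac{3}{3}\right) \left(-8 - 2 \cdot 6^{2}\right) = \left(4 - 1\right) \left(-8 - 72\right) = 3 \left(-80\right) = -240$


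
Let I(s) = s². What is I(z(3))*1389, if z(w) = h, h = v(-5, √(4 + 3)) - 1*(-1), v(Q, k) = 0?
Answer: 1389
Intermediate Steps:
h = 1 (h = 0 - 1*(-1) = 0 + 1 = 1)
z(w) = 1
I(z(3))*1389 = 1²*1389 = 1*1389 = 1389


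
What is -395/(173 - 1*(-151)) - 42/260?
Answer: -29077/21060 ≈ -1.3807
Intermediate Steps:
-395/(173 - 1*(-151)) - 42/260 = -395/(173 + 151) - 42*1/260 = -395/324 - 21/130 = -29077/21060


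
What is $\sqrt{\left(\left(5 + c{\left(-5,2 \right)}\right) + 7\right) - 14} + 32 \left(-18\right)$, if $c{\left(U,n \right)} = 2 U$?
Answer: $-576 + 2 i \sqrt{3} \approx -576.0 + 3.4641 i$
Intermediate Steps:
$\sqrt{\left(\left(5 + c{\left(-5,2 \right)}\right) + 7\right) - 14} + 32 \left(-18\right) = \sqrt{\left(\left(5 + 2 \left(-5\right)\right) + 7\right) - 14} + 32 \left(-18\right) = \sqrt{\left(\left(5 - 10\right) + 7\right) - 14} - 576 = \sqrt{\left(-5 + 7\right) - 14} - 576 = \sqrt{2 - 14} - 576 = \sqrt{-12} - 576 = 2 i \sqrt{3} - 576 = -576 + 2 i \sqrt{3}$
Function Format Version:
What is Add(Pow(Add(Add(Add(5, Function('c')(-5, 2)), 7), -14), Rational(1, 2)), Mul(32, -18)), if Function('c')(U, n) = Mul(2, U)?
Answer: Add(-576, Mul(2, I, Pow(3, Rational(1, 2)))) ≈ Add(-576.00, Mul(3.4641, I))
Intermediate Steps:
Add(Pow(Add(Add(Add(5, Function('c')(-5, 2)), 7), -14), Rational(1, 2)), Mul(32, -18)) = Add(Pow(Add(Add(Add(5, Mul(2, -5)), 7), -14), Rational(1, 2)), Mul(32, -18)) = Add(Pow(Add(Add(Add(5, -10), 7), -14), Rational(1, 2)), -576) = Add(Pow(Add(Add(-5, 7), -14), Rational(1, 2)), -576) = Add(Pow(Add(2, -14), Rational(1, 2)), -576) = Add(Pow(-12, Rational(1, 2)), -576) = Add(Mul(2, I, Pow(3, Rational(1, 2))), -576) = Add(-576, Mul(2, I, Pow(3, Rational(1, 2))))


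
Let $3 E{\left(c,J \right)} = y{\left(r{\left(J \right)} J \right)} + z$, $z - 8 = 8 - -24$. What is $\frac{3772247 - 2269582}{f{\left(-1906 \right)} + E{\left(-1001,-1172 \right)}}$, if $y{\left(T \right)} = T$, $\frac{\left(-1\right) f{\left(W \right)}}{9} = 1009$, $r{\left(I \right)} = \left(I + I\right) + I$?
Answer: $\frac{4507995}{4093549} \approx 1.1012$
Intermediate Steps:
$r{\left(I \right)} = 3 I$ ($r{\left(I \right)} = 2 I + I = 3 I$)
$f{\left(W \right)} = -9081$ ($f{\left(W \right)} = \left(-9\right) 1009 = -9081$)
$z = 40$ ($z = 8 + \left(8 - -24\right) = 8 + \left(8 + 24\right) = 8 + 32 = 40$)
$E{\left(c,J \right)} = \frac{40}{3} + J^{2}$ ($E{\left(c,J \right)} = \frac{3 J J + 40}{3} = \frac{3 J^{2} + 40}{3} = \frac{40 + 3 J^{2}}{3} = \frac{40}{3} + J^{2}$)
$\frac{3772247 - 2269582}{f{\left(-1906 \right)} + E{\left(-1001,-1172 \right)}} = \frac{3772247 - 2269582}{-9081 + \left(\frac{40}{3} + \left(-1172\right)^{2}\right)} = \frac{1502665}{-9081 + \left(\frac{40}{3} + 1373584\right)} = \frac{1502665}{-9081 + \frac{4120792}{3}} = \frac{1502665}{\frac{4093549}{3}} = 1502665 \cdot \frac{3}{4093549} = \frac{4507995}{4093549}$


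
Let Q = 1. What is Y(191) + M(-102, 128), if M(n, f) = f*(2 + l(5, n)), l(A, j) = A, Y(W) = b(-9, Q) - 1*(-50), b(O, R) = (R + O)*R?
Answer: 938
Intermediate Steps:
b(O, R) = R*(O + R) (b(O, R) = (O + R)*R = R*(O + R))
Y(W) = 42 (Y(W) = 1*(-9 + 1) - 1*(-50) = 1*(-8) + 50 = -8 + 50 = 42)
M(n, f) = 7*f (M(n, f) = f*(2 + 5) = f*7 = 7*f)
Y(191) + M(-102, 128) = 42 + 7*128 = 42 + 896 = 938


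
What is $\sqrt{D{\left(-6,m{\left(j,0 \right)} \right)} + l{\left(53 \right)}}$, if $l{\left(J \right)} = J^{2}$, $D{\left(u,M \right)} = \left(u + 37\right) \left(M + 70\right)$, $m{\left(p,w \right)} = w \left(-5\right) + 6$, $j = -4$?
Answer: $\sqrt{5165} \approx 71.868$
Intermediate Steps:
$m{\left(p,w \right)} = 6 - 5 w$ ($m{\left(p,w \right)} = - 5 w + 6 = 6 - 5 w$)
$D{\left(u,M \right)} = \left(37 + u\right) \left(70 + M\right)$
$\sqrt{D{\left(-6,m{\left(j,0 \right)} \right)} + l{\left(53 \right)}} = \sqrt{\left(2590 + 37 \left(6 - 0\right) + 70 \left(-6\right) + \left(6 - 0\right) \left(-6\right)\right) + 53^{2}} = \sqrt{\left(2590 + 37 \left(6 + 0\right) - 420 + \left(6 + 0\right) \left(-6\right)\right) + 2809} = \sqrt{\left(2590 + 37 \cdot 6 - 420 + 6 \left(-6\right)\right) + 2809} = \sqrt{\left(2590 + 222 - 420 - 36\right) + 2809} = \sqrt{2356 + 2809} = \sqrt{5165}$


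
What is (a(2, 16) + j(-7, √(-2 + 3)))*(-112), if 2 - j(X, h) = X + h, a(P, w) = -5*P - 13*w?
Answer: 23520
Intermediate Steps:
a(P, w) = -13*w - 5*P
j(X, h) = 2 - X - h (j(X, h) = 2 - (X + h) = 2 + (-X - h) = 2 - X - h)
(a(2, 16) + j(-7, √(-2 + 3)))*(-112) = ((-13*16 - 5*2) + (2 - 1*(-7) - √(-2 + 3)))*(-112) = ((-208 - 10) + (2 + 7 - √1))*(-112) = (-218 + (2 + 7 - 1*1))*(-112) = (-218 + (2 + 7 - 1))*(-112) = (-218 + 8)*(-112) = -210*(-112) = 23520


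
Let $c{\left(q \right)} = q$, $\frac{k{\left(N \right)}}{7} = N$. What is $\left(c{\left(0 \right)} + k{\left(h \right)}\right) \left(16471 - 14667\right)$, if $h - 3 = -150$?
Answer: $-1856316$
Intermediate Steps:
$h = -147$ ($h = 3 - 150 = -147$)
$k{\left(N \right)} = 7 N$
$\left(c{\left(0 \right)} + k{\left(h \right)}\right) \left(16471 - 14667\right) = \left(0 + 7 \left(-147\right)\right) \left(16471 - 14667\right) = \left(0 - 1029\right) 1804 = \left(-1029\right) 1804 = -1856316$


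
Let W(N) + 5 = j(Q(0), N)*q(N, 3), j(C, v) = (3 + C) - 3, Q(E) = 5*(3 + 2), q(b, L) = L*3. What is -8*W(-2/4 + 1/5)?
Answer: -1760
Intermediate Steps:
q(b, L) = 3*L
Q(E) = 25 (Q(E) = 5*5 = 25)
j(C, v) = C
W(N) = 220 (W(N) = -5 + 25*(3*3) = -5 + 25*9 = -5 + 225 = 220)
-8*W(-2/4 + 1/5) = -8*220 = -1760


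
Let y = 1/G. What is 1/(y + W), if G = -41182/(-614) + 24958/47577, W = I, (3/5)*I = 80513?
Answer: 2961960339/397460565108262 ≈ 7.4522e-6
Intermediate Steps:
I = 402565/3 (I = (5/3)*80513 = 402565/3 ≈ 1.3419e+5)
W = 402565/3 ≈ 1.3419e+5
G = 987320113/14606139 (G = -41182*(-1/614) + 24958*(1/47577) = 20591/307 + 24958/47577 = 987320113/14606139 ≈ 67.596)
y = 14606139/987320113 (y = 1/(987320113/14606139) = 14606139/987320113 ≈ 0.014794)
1/(y + W) = 1/(14606139/987320113 + 402565/3) = 1/(397460565108262/2961960339) = 2961960339/397460565108262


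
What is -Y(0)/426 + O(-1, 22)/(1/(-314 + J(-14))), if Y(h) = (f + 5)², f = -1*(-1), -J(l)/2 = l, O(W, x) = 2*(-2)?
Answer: 81218/71 ≈ 1143.9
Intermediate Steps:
O(W, x) = -4
J(l) = -2*l
f = 1
Y(h) = 36 (Y(h) = (1 + 5)² = 6² = 36)
-Y(0)/426 + O(-1, 22)/(1/(-314 + J(-14))) = -1*36/426 - 4/(1/(-314 - 2*(-14))) = -36*1/426 - 4/(1/(-314 + 28)) = -6/71 - 4/(1/(-286)) = -6/71 - 4/(-1/286) = -6/71 - 4*(-286) = -6/71 + 1144 = 81218/71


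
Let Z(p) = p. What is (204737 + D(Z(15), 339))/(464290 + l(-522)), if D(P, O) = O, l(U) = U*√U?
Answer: 820816690/1859546903 + 2768526*I*√58/1859546903 ≈ 0.44141 + 0.011339*I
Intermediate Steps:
l(U) = U^(3/2)
(204737 + D(Z(15), 339))/(464290 + l(-522)) = (204737 + 339)/(464290 + (-522)^(3/2)) = 205076/(464290 - 1566*I*√58)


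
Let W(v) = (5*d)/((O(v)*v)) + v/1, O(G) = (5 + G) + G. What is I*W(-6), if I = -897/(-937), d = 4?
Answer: -34684/6559 ≈ -5.2880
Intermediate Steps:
O(G) = 5 + 2*G
I = 897/937 (I = -897*(-1/937) = 897/937 ≈ 0.95731)
W(v) = v + 20/(v*(5 + 2*v)) (W(v) = (5*4)/(((5 + 2*v)*v)) + v/1 = 20/((v*(5 + 2*v))) + v*1 = 20*(1/(v*(5 + 2*v))) + v = 20/(v*(5 + 2*v)) + v = v + 20/(v*(5 + 2*v)))
I*W(-6) = 897*(-6 + 20/(-6*(5 + 2*(-6))))/937 = 897*(-6 + 20*(-1/6)/(5 - 12))/937 = 897*(-6 + 20*(-1/6)/(-7))/937 = 897*(-6 + 20*(-1/6)*(-1/7))/937 = 897*(-6 + 10/21)/937 = (897/937)*(-116/21) = -34684/6559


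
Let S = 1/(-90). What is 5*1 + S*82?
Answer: 184/45 ≈ 4.0889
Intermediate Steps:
S = -1/90 ≈ -0.011111
5*1 + S*82 = 5*1 - 1/90*82 = 5 - 41/45 = 184/45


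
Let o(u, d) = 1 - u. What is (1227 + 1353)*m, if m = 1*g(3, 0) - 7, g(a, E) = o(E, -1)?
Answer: -15480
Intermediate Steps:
g(a, E) = 1 - E
m = -6 (m = 1*(1 - 1*0) - 7 = 1*(1 + 0) - 7 = 1*1 - 7 = 1 - 7 = -6)
(1227 + 1353)*m = (1227 + 1353)*(-6) = 2580*(-6) = -15480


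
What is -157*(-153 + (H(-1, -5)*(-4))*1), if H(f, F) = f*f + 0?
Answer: 24649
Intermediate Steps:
H(f, F) = f² (H(f, F) = f² + 0 = f²)
-157*(-153 + (H(-1, -5)*(-4))*1) = -157*(-153 + ((-1)²*(-4))*1) = -157*(-153 + (1*(-4))*1) = -157*(-153 - 4*1) = -157*(-153 - 4) = -157*(-157) = 24649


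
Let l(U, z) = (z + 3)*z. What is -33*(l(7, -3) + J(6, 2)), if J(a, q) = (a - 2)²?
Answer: -528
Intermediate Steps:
J(a, q) = (-2 + a)²
l(U, z) = z*(3 + z) (l(U, z) = (3 + z)*z = z*(3 + z))
-33*(l(7, -3) + J(6, 2)) = -33*(-3*(3 - 3) + (-2 + 6)²) = -33*(-3*0 + 4²) = -33*(0 + 16) = -33*16 = -528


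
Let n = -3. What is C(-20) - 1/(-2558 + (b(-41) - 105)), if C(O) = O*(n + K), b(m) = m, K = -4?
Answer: 378561/2704 ≈ 140.00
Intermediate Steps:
C(O) = -7*O (C(O) = O*(-3 - 4) = O*(-7) = -7*O)
C(-20) - 1/(-2558 + (b(-41) - 105)) = -7*(-20) - 1/(-2558 + (-41 - 105)) = 140 - 1/(-2558 - 146) = 140 - 1/(-2704) = 140 - 1*(-1/2704) = 140 + 1/2704 = 378561/2704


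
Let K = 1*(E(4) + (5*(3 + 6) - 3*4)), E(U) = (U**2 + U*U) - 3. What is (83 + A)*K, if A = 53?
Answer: 8432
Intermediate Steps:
E(U) = -3 + 2*U**2 (E(U) = (U**2 + U**2) - 3 = 2*U**2 - 3 = -3 + 2*U**2)
K = 62 (K = 1*((-3 + 2*4**2) + (5*(3 + 6) - 3*4)) = 1*((-3 + 2*16) + (5*9 - 12)) = 1*((-3 + 32) + (45 - 12)) = 1*(29 + 33) = 1*62 = 62)
(83 + A)*K = (83 + 53)*62 = 136*62 = 8432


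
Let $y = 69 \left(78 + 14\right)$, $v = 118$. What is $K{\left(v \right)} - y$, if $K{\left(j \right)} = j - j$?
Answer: $-6348$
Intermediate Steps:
$K{\left(j \right)} = 0$
$y = 6348$ ($y = 69 \cdot 92 = 6348$)
$K{\left(v \right)} - y = 0 - 6348 = -6348$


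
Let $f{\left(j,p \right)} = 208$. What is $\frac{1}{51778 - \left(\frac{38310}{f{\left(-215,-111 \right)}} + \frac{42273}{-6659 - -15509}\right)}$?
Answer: $\frac{153400}{7913758843} \approx 1.9384 \cdot 10^{-5}$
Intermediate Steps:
$\frac{1}{51778 - \left(\frac{38310}{f{\left(-215,-111 \right)}} + \frac{42273}{-6659 - -15509}\right)} = \frac{1}{51778 - \left(\frac{19155}{104} + \frac{42273}{-6659 - -15509}\right)} = \frac{1}{51778 - \left(\frac{19155}{104} + \frac{42273}{-6659 + 15509}\right)} = \frac{1}{51778 - \left(\frac{19155}{104} + \frac{42273}{8850}\right)} = \frac{1}{51778 - \frac{28986357}{153400}} = \frac{1}{\frac{7913758843}{153400}} = \frac{153400}{7913758843}$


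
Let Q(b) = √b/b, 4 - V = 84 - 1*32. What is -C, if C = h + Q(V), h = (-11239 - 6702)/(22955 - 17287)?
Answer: 17941/5668 + I*√3/12 ≈ 3.1653 + 0.14434*I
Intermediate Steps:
V = -48 (V = 4 - (84 - 1*32) = 4 - (84 - 32) = 4 - 1*52 = 4 - 52 = -48)
Q(b) = b^(-½)
h = -17941/5668 ≈ -3.1653
C = -17941/5668 - I*√3/12 (C = -17941/5668 + (-48)^(-½) = -17941/5668 - I*√3/12 ≈ -3.1653 - 0.14434*I)
-C = -(-17941/5668 - I*√3/12) = 17941/5668 + I*√3/12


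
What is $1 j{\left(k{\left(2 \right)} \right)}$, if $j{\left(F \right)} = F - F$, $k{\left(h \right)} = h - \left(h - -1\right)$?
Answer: $0$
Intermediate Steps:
$k{\left(h \right)} = -1$ ($k{\left(h \right)} = h - \left(h + 1\right) = h - \left(1 + h\right) = -1$)
$j{\left(F \right)} = 0$
$1 j{\left(k{\left(2 \right)} \right)} = 1 \cdot 0 = 0$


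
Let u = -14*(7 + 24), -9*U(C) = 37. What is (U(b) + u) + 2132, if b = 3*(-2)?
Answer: 15245/9 ≈ 1693.9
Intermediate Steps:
b = -6
U(C) = -37/9 (U(C) = -⅑*37 = -37/9)
u = -434 (u = -14*31 = -434)
(U(b) + u) + 2132 = (-37/9 - 434) + 2132 = -3943/9 + 2132 = 15245/9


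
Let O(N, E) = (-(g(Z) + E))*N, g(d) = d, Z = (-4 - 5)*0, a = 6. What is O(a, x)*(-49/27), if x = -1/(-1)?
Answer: 98/9 ≈ 10.889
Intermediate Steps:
Z = 0 (Z = -9*0 = 0)
x = 1 (x = -1*(-1) = 1)
O(N, E) = -E*N (O(N, E) = (-(0 + E))*N = (-E)*N = -E*N)
O(a, x)*(-49/27) = (-1*1*6)*(-49/27) = -(-294)/27 = -6*(-49/27) = 98/9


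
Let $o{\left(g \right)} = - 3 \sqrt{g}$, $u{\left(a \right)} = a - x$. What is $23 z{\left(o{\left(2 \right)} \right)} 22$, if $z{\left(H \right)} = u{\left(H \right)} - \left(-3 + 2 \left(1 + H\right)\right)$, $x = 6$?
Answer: $-2530 + 1518 \sqrt{2} \approx -383.22$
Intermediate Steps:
$u{\left(a \right)} = -6 + a$ ($u{\left(a \right)} = a - 6 = -6 + a$)
$z{\left(H \right)} = -5 - H$ ($z{\left(H \right)} = \left(-6 + H\right) - \left(-3 + 2 \left(1 + H\right)\right) = \left(-6 + H\right) - \left(-3 + \left(2 + 2 H\right)\right) = \left(-6 + H\right) - \left(-1 + 2 H\right) = -5 - H$)
$23 z{\left(o{\left(2 \right)} \right)} 22 = 23 \left(-5 - - 3 \sqrt{2}\right) 22 = 23 \left(-5 + 3 \sqrt{2}\right) 22 = \left(-115 + 69 \sqrt{2}\right) 22 = -2530 + 1518 \sqrt{2}$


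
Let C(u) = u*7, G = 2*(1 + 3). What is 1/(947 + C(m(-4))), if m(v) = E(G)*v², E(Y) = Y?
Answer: 1/1843 ≈ 0.00054259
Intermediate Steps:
G = 8 (G = 2*4 = 8)
m(v) = 8*v²
C(u) = 7*u
1/(947 + C(m(-4))) = 1/(947 + 7*(8*(-4)²)) = 1/(947 + 7*(8*16)) = 1/(947 + 7*128) = 1/(947 + 896) = 1/1843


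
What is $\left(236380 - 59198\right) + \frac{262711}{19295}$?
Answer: $\frac{3418989401}{19295} \approx 1.772 \cdot 10^{5}$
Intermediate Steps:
$\left(236380 - 59198\right) + \frac{262711}{19295} = 177182 + \frac{262711}{19295} = \frac{3418989401}{19295}$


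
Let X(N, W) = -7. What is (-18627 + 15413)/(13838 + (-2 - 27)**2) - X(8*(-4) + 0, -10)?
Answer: 99539/14679 ≈ 6.7810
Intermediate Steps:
(-18627 + 15413)/(13838 + (-2 - 27)**2) - X(8*(-4) + 0, -10) = (-18627 + 15413)/(13838 + (-2 - 27)**2) - 1*(-7) = -3214/(13838 + (-29)**2) + 7 = -3214/(13838 + 841) + 7 = -3214/14679 + 7 = 99539/14679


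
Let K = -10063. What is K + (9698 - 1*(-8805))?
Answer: 8440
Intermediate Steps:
K + (9698 - 1*(-8805)) = -10063 + (9698 - 1*(-8805)) = -10063 + (9698 + 8805) = -10063 + 18503 = 8440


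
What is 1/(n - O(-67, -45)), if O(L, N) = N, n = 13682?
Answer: 1/13727 ≈ 7.2849e-5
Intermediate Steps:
1/(n - O(-67, -45)) = 1/(13682 - 1*(-45)) = 1/(13682 + 45) = 1/13727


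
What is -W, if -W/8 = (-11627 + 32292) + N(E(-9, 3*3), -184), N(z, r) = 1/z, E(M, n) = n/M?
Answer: 165312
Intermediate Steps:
W = -165312 (W = -8*((-11627 + 32292) + 1/((3*3)/(-9))) = -8*(20665 + 1/(9*(-⅑))) = -8*(20665 + 1/(-1)) = -8*(20665 - 1) = -8*20664 = -165312)
-W = -1*(-165312) = 165312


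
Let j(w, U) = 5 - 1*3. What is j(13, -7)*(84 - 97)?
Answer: -26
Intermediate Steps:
j(w, U) = 2 (j(w, U) = 5 - 3 = 2)
j(13, -7)*(84 - 97) = 2*(84 - 97) = 2*(-13) = -26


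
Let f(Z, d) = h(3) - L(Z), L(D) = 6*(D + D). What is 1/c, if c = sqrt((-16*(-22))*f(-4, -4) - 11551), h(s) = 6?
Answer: sqrt(7457)/7457 ≈ 0.011580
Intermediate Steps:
L(D) = 12*D (L(D) = 6*(2*D) = 12*D)
f(Z, d) = 6 - 12*Z
c = sqrt(7457) (c = sqrt((-16*(-22))*(6 - 12*(-4)) - 11551) = sqrt(352*(6 + 48) - 11551) = sqrt(352*54 - 11551) = sqrt(19008 - 11551) = sqrt(7457) ≈ 86.354)
1/c = 1/(sqrt(7457)) = sqrt(7457)/7457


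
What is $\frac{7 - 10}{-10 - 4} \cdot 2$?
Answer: $\frac{3}{7} \approx 0.42857$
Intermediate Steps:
$\frac{7 - 10}{-10 - 4} \cdot 2 = \frac{1}{-14} \left(-3\right) 2 = \left(- \frac{1}{14}\right) \left(-3\right) 2 = \frac{3}{14} \cdot 2 = \frac{3}{7}$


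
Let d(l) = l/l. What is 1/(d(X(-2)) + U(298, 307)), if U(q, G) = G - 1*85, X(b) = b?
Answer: 1/223 ≈ 0.0044843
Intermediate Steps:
d(l) = 1
U(q, G) = -85 + G (U(q, G) = G - 85 = -85 + G)
1/(d(X(-2)) + U(298, 307)) = 1/(1 + (-85 + 307)) = 1/(1 + 222) = 1/223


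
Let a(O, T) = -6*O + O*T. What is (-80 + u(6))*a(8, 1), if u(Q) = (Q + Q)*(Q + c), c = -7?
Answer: 3680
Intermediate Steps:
u(Q) = 2*Q*(-7 + Q) (u(Q) = (Q + Q)*(Q - 7) = (2*Q)*(-7 + Q) = 2*Q*(-7 + Q))
(-80 + u(6))*a(8, 1) = (-80 + 2*6*(-7 + 6))*(8*(-6 + 1)) = (-80 + 2*6*(-1))*(8*(-5)) = (-80 - 12)*(-40) = -92*(-40) = 3680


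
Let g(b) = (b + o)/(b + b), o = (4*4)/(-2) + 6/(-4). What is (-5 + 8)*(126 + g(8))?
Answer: 12087/32 ≈ 377.72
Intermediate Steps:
o = -19/2 (o = 16*(-½) + 6*(-¼) = -8 - 3/2 = -19/2 ≈ -9.5000)
g(b) = (-19/2 + b)/(2*b) (g(b) = (b - 19/2)/(b + b) = (-19/2 + b)/((2*b)) = (-19/2 + b)*(1/(2*b)) = (-19/2 + b)/(2*b))
(-5 + 8)*(126 + g(8)) = (-5 + 8)*(126 + (¼)*(-19 + 2*8)/8) = 3*(126 + (¼)*(⅛)*(-19 + 16)) = 3*(126 + (¼)*(⅛)*(-3)) = 3*(126 - 3/32) = 3*(4029/32) = 12087/32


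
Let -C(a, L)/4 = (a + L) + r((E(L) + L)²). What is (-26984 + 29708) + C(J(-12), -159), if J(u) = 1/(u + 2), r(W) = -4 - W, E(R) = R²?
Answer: 12622314562/5 ≈ 2.5245e+9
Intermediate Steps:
J(u) = 1/(2 + u)
C(a, L) = 16 - 4*L - 4*a + 4*(L + L²)² (C(a, L) = -4*((a + L) + (-4 - (L² + L)²)) = -4*((L + a) + (-4 - (L + L²)²)) = -4*(-4 + L + a - (L + L²)²) = 16 - 4*L - 4*a + 4*(L + L²)²)
(-26984 + 29708) + C(J(-12), -159) = (-26984 + 29708) + (16 - 4*(-159) - 4/(2 - 12) + 4*(-159)²*(1 - 159)²) = 2724 + (16 + 636 - 4/(-10) + 4*25281*(-158)²) = 2724 + (16 + 636 - 4*(-⅒) + 4*25281*24964) = 2724 + (16 + 636 + ⅖ + 2524459536) = 2724 + 12622300942/5 = 12622314562/5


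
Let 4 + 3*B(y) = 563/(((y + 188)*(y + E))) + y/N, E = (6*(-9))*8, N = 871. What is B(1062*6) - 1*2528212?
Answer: -257420418825224827/101819203200 ≈ -2.5282e+6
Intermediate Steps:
E = -432 (E = -54*8 = -432)
B(y) = -4/3 + y/2613 + 563/(3*(-432 + y)*(188 + y)) (B(y) = -4/3 + (563/(((y + 188)*(y - 432))) + y/871)/3 = -4/3 + (563/(((188 + y)*(-432 + y))) + y*(1/871))/3 = -4/3 + (563/(((-432 + y)*(188 + y))) + y/871)/3 = -4/3 + (563*(1/((-432 + y)*(188 + y))) + y/871)/3 = -4/3 + (563/((-432 + y)*(188 + y)) + y/871)/3 = -4/3 + (y/871 + 563/((-432 + y)*(188 + y)))/3 = -4/3 + (y/2613 + 563/(3*(-432 + y)*(188 + y))) = -4/3 + y/2613 + 563/(3*(-432 + y)*(188 + y)))
B(1062*6) - 1*2528212 = (-283446917 - (1062*6)**3 - 816550560*6 + 3728*(1062*6)**2)/(2613*(81216 - (1062*6)**2 + 244*(1062*6))) - 1*2528212 = (-283446917 - 1*6372**3 - 768880*6372 + 3728*6372**2)/(2613*(81216 - 1*6372**2 + 244*6372)) - 2528212 = (-283446917 - 1*258718390848 - 4899303360 + 3728*40602384)/(2613*(81216 - 1*40602384 + 1554768)) - 2528212 = (-283446917 - 258718390848 - 4899303360 + 151365687552)/(2613*(81216 - 40602384 + 1554768)) - 2528212 = (1/2613)*(-112535453573)/(-38966400) - 2528212 = (1/2613)*(-1/38966400)*(-112535453573) - 2528212 = 112535453573/101819203200 - 2528212 = -257420418825224827/101819203200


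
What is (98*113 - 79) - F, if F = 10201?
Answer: 794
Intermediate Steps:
(98*113 - 79) - F = (98*113 - 79) - 1*10201 = (11074 - 79) - 10201 = 10995 - 10201 = 794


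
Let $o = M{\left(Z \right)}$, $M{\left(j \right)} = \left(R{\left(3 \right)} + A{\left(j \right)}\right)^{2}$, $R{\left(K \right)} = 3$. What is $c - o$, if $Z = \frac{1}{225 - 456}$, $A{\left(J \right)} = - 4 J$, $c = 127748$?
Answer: $\frac{6816275219}{53361} \approx 1.2774 \cdot 10^{5}$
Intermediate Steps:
$Z = - \frac{1}{231}$ ($Z = \frac{1}{-231} = - \frac{1}{231} \approx -0.004329$)
$M{\left(j \right)} = \left(3 - 4 j\right)^{2}$
$o = \frac{485809}{53361}$ ($o = \left(-3 + 4 \left(- \frac{1}{231}\right)\right)^{2} = \left(-3 - \frac{4}{231}\right)^{2} = \left(- \frac{697}{231}\right)^{2} = \frac{485809}{53361} \approx 9.1042$)
$c - o = 127748 - \frac{485809}{53361} = \frac{6816275219}{53361}$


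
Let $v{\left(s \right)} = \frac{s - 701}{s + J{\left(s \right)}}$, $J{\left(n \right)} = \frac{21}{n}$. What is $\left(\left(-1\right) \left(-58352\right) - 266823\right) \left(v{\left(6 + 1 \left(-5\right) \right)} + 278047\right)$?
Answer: $- \frac{637539132657}{11} \approx -5.7958 \cdot 10^{10}$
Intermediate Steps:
$v{\left(s \right)} = \frac{-701 + s}{s + \frac{21}{s}}$ ($v{\left(s \right)} = \frac{s - 701}{s + \frac{21}{s}} = \frac{-701 + s}{s + \frac{21}{s}}$)
$\left(\left(-1\right) \left(-58352\right) - 266823\right) \left(v{\left(6 + 1 \left(-5\right) \right)} + 278047\right) = \left(\left(-1\right) \left(-58352\right) - 266823\right) \left(\frac{\left(6 + 1 \left(-5\right)\right) \left(-701 + \left(6 + 1 \left(-5\right)\right)\right)}{21 + \left(6 + 1 \left(-5\right)\right)^{2}} + 278047\right) = \left(58352 - 266823\right) \left(\frac{\left(6 - 5\right) \left(-701 + \left(6 - 5\right)\right)}{21 + \left(6 - 5\right)^{2}} + 278047\right) = - 208471 \left(1 \frac{1}{21 + 1^{2}} \left(-701 + 1\right) + 278047\right) = - 208471 \left(1 \frac{1}{21 + 1} \left(-700\right) + 278047\right) = - 208471 \left(1 \cdot \frac{1}{22} \left(-700\right) + 278047\right) = - 208471 \left(- \frac{350}{11} + 278047\right) = \left(-208471\right) \frac{3058167}{11} = - \frac{637539132657}{11}$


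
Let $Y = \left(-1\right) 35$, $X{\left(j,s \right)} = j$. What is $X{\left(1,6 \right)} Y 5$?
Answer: $-175$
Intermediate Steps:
$Y = -35$
$X{\left(1,6 \right)} Y 5 = 1 \left(-35\right) 5 = \left(-35\right) 5 = -175$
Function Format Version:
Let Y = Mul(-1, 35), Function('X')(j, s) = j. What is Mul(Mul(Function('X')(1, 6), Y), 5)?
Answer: -175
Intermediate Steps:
Y = -35
Mul(Mul(Function('X')(1, 6), Y), 5) = Mul(Mul(1, -35), 5) = Mul(-35, 5) = -175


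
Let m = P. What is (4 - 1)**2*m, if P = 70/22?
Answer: 315/11 ≈ 28.636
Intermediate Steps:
P = 35/11 (P = 70*(1/22) = 35/11 ≈ 3.1818)
m = 35/11 ≈ 3.1818
(4 - 1)**2*m = (4 - 1)**2*(35/11) = 3**2*(35/11) = 9*(35/11) = 315/11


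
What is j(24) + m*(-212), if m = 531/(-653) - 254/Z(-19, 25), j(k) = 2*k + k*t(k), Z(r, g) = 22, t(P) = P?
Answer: 23301856/7183 ≈ 3244.0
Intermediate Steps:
j(k) = k² + 2*k (j(k) = 2*k + k*k = 2*k + k² = k² + 2*k)
m = -88772/7183 (m = 531/(-653) - 254/22 = 531*(-1/653) - 254*1/22 = -531/653 - 127/11 = -88772/7183 ≈ -12.359)
j(24) + m*(-212) = 24*(2 + 24) - 88772/7183*(-212) = 24*26 + 18819664/7183 = 624 + 18819664/7183 = 23301856/7183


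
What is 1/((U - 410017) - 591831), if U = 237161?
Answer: -1/764687 ≈ -1.3077e-6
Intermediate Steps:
1/((U - 410017) - 591831) = 1/((237161 - 410017) - 591831) = 1/(-172856 - 591831) = 1/(-764687) = -1/764687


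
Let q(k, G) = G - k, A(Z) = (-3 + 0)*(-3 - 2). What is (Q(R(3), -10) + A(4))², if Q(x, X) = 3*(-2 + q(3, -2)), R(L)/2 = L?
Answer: 36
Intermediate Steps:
A(Z) = 15 (A(Z) = -3*(-5) = 15)
R(L) = 2*L
Q(x, X) = -21 (Q(x, X) = 3*(-2 + (-2 - 1*3)) = 3*(-2 + (-2 - 3)) = 3*(-2 - 5) = 3*(-7) = -21)
(Q(R(3), -10) + A(4))² = (-21 + 15)² = (-6)² = 36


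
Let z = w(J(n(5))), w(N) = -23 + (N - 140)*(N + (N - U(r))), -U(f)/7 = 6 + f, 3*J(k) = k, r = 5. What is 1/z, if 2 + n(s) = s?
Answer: -1/11004 ≈ -9.0876e-5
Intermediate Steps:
n(s) = -2 + s
J(k) = k/3
U(f) = -42 - 7*f (U(f) = -7*(6 + f) = -42 - 7*f)
w(N) = -23 + (-140 + N)*(77 + 2*N) (w(N) = -23 + (N - 140)*(N + (N - (-42 - 7*5))) = -23 + (-140 + N)*(N + (N - (-42 - 35))) = -23 + (-140 + N)*(N + (N - 1*(-77))) = -23 + (-140 + N)*(N + (N + 77)) = -23 + (-140 + N)*(N + (77 + N)) = -23 + (-140 + N)*(77 + 2*N))
z = -11004 (z = -10803 - 203*(-2 + 5)/3 + 2*((-2 + 5)/3)² = -10803 - 203*3/3 + 2*((⅓)*3)² = -10803 - 203*1 + 2*1² = -10803 - 203 + 2*1 = -10803 - 203 + 2 = -11004)
1/z = 1/(-11004) = -1/11004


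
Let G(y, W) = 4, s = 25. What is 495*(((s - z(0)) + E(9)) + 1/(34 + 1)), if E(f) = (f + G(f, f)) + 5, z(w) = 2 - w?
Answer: 142164/7 ≈ 20309.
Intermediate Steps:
E(f) = 9 + f (E(f) = (f + 4) + 5 = (4 + f) + 5 = 9 + f)
495*(((s - z(0)) + E(9)) + 1/(34 + 1)) = 495*(((25 - (2 - 1*0)) + (9 + 9)) + 1/(34 + 1)) = 495*(((25 - (2 + 0)) + 18) + 1/35) = 495*(((25 - 1*2) + 18) + 1/35) = 495*(((25 - 2) + 18) + 1/35) = 495*((23 + 18) + 1/35) = 495*(41 + 1/35) = 495*(1436/35) = 142164/7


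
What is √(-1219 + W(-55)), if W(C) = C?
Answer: 7*I*√26 ≈ 35.693*I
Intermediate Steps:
√(-1219 + W(-55)) = √(-1219 - 55) = √(-1274) = 7*I*√26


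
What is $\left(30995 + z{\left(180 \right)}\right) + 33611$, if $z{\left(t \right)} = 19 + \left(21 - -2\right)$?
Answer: $64648$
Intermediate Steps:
$z{\left(t \right)} = 42$ ($z{\left(t \right)} = 19 + \left(21 + 2\right) = 19 + 23 = 42$)
$\left(30995 + z{\left(180 \right)}\right) + 33611 = \left(30995 + 42\right) + 33611 = 31037 + 33611 = 64648$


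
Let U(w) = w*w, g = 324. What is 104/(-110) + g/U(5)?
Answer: 3304/275 ≈ 12.015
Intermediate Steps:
U(w) = w²
104/(-110) + g/U(5) = 104/(-110) + 324/(5²) = 104*(-1/110) + 324/25 = -52/55 + 324*(1/25) = -52/55 + 324/25 = 3304/275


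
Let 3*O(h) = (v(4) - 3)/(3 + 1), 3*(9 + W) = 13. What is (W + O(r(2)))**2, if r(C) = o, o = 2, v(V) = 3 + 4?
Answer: 169/9 ≈ 18.778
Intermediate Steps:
v(V) = 7
W = -14/3 (W = -9 + (1/3)*13 = -9 + 13/3 = -14/3 ≈ -4.6667)
r(C) = 2
O(h) = 1/3 (O(h) = ((7 - 3)/(3 + 1))/3 = (4/4)/3 = (4*(1/4))/3 = (1/3)*1 = 1/3)
(W + O(r(2)))**2 = (-14/3 + 1/3)**2 = (-13/3)**2 = 169/9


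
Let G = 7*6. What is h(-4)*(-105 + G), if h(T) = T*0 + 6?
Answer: -378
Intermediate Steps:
G = 42
h(T) = 6 (h(T) = 0 + 6 = 6)
h(-4)*(-105 + G) = 6*(-105 + 42) = 6*(-63) = -378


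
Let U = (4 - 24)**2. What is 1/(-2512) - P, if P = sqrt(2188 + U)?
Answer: -1/2512 - 2*sqrt(647) ≈ -50.873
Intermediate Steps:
U = 400 (U = (-20)**2 = 400)
P = 2*sqrt(647) (P = sqrt(2188 + 400) = sqrt(2588) = 2*sqrt(647) ≈ 50.872)
1/(-2512) - P = 1/(-2512) - 2*sqrt(647) = -1/2512 - 2*sqrt(647)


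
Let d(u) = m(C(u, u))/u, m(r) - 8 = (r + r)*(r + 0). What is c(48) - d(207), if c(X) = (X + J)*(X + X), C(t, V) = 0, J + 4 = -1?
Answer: 854488/207 ≈ 4128.0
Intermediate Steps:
J = -5 (J = -4 - 1 = -5)
m(r) = 8 + 2*r**2 (m(r) = 8 + (r + r)*(r + 0) = 8 + (2*r)*r = 8 + 2*r**2)
d(u) = 8/u (d(u) = (8 + 2*0**2)/u = (8 + 2*0)/u = (8 + 0)/u = 8/u)
c(X) = 2*X*(-5 + X) (c(X) = (X - 5)*(X + X) = (-5 + X)*(2*X) = 2*X*(-5 + X))
c(48) - d(207) = 2*48*(-5 + 48) - 8/207 = 2*48*43 - 8/207 = 4128 - 1*8/207 = 4128 - 8/207 = 854488/207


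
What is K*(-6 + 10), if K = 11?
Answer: 44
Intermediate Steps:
K*(-6 + 10) = 11*(-6 + 10) = 11*4 = 44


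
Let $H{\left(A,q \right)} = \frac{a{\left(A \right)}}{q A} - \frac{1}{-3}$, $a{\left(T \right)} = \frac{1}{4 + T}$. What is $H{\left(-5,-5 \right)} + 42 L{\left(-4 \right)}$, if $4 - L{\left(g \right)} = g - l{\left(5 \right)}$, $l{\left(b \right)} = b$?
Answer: $\frac{40972}{75} \approx 546.29$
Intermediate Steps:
$L{\left(g \right)} = 9 - g$ ($L{\left(g \right)} = 4 - \left(g - 5\right) = 4 - \left(-5 + g\right) = 9 - g$)
$H{\left(A,q \right)} = \frac{1}{3} + \frac{1}{A q \left(4 + A\right)}$ ($H{\left(A,q \right)} = \frac{1}{\left(4 + A\right) q A} - \frac{1}{-3} = \frac{1}{\left(4 + A\right) A q} - - \frac{1}{3} = \frac{\frac{1}{A} \frac{1}{q}}{4 + A} + \frac{1}{3} = \frac{1}{A q \left(4 + A\right)} + \frac{1}{3} = \frac{1}{3} + \frac{1}{A q \left(4 + A\right)}$)
$H{\left(-5,-5 \right)} + 42 L{\left(-4 \right)} = \frac{3 - - 25 \left(4 - 5\right)}{3 \left(-5\right) \left(-5\right) \left(4 - 5\right)} + 42 \left(9 - -4\right) = \frac{1}{3} \left(- \frac{1}{5}\right) \left(- \frac{1}{5}\right) \frac{1}{-1} \left(3 - \left(-25\right) \left(-1\right)\right) + 42 \left(9 + 4\right) = \frac{1}{3} \left(- \frac{1}{5}\right) \left(- \frac{1}{5}\right) \left(-1\right) \left(3 - 25\right) + 42 \cdot 13 = \frac{1}{3} \left(- \frac{1}{5}\right) \left(- \frac{1}{5}\right) \left(-1\right) \left(-22\right) + 546 = \frac{22}{75} + 546 = \frac{40972}{75}$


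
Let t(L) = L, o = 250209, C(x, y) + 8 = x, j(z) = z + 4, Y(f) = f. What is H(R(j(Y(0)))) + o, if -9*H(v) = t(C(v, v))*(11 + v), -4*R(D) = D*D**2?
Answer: 750587/3 ≈ 2.5020e+5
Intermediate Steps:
j(z) = 4 + z
R(D) = -D**3/4 (R(D) = -D*D**2/4 = -D**3/4)
C(x, y) = -8 + x
H(v) = -(-8 + v)*(11 + v)/9
H(R(j(Y(0)))) + o = -(-8 - (4 + 0)**3/4)*(11 - (4 + 0)**3/4)/9 + 250209 = -(-8 - 1/4*4**3)*(11 - 1/4*4**3)/9 + 250209 = -(-8 - 1/4*64)*(11 - 1/4*64)/9 + 250209 = -(-8 - 16)*(11 - 16)/9 + 250209 = -1/9*(-24)*(-5) + 250209 = -40/3 + 250209 = 750587/3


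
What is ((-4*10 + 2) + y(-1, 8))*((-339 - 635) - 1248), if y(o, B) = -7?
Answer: 99990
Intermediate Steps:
((-4*10 + 2) + y(-1, 8))*((-339 - 635) - 1248) = ((-4*10 + 2) - 7)*((-339 - 635) - 1248) = ((-40 + 2) - 7)*(-974 - 1248) = (-38 - 7)*(-2222) = -45*(-2222) = 99990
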